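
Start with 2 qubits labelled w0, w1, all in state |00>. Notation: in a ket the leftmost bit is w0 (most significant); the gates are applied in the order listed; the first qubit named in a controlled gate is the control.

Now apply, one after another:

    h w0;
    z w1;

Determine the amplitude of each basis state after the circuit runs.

The resulting statevector has amplitude sqrt(2)/2 on |00>, 0 on |01>, sqrt(2)/2 on |10>, 0 on |11>.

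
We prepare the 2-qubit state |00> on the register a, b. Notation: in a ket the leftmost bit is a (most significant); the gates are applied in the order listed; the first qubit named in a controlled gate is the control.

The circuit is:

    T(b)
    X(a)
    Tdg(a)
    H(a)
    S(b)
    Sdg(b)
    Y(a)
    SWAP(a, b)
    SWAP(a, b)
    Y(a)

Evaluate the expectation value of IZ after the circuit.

The observable IZ averages to 1. Key observation: gates 8-9 undo each other exactly, leaving only the rest of the circuit to track.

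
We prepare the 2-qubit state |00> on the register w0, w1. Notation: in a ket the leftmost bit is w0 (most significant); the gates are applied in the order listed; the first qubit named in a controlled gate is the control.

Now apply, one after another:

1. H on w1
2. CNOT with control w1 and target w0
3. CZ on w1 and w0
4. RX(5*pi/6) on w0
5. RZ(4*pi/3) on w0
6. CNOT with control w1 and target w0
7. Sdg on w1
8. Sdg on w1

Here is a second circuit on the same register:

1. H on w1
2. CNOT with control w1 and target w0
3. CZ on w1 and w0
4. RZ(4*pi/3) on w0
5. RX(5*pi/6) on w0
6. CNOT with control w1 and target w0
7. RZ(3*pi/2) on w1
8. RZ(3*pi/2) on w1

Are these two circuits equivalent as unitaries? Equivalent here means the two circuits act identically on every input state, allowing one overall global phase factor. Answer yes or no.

No, they are not equivalent — no single phase factor reconciles the two unitaries.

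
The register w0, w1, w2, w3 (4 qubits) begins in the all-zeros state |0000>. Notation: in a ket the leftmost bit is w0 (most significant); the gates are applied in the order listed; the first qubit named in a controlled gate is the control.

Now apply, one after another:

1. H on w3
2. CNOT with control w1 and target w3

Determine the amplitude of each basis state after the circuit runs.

The final amplitudes are sqrt(2)/2 on |0000>, sqrt(2)/2 on |0001>, and 0 on every other basis state.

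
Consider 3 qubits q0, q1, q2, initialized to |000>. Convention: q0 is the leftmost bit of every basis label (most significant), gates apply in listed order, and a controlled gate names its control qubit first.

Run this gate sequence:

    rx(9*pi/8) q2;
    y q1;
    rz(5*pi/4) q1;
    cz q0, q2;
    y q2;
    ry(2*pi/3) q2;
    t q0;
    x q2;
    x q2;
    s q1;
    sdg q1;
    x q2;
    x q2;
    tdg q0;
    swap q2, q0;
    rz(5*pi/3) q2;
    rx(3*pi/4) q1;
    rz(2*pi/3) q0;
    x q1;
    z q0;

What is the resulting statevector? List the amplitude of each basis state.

After the circuit, the state carries amplitude -I*sqrt(1/2 - sqrt(2)/4)*exp(-13*I*pi/24)*sin(7*pi/16)/2 - sqrt(3)*sqrt(1/2 - sqrt(2)/4)*exp(-13*I*pi/24)*cos(7*pi/16)/2 on |000>, 0 on |001>, sqrt(3)*I*sqrt(sqrt(2)/4 + 1/2)*exp(-13*I*pi/24)*cos(7*pi/16)/2 - sqrt(sqrt(2)/4 + 1/2)*exp(-13*I*pi/24)*sin(7*pi/16)/2 on |010>, 0 on |011>, -sqrt(1/2 - sqrt(2)/4)*exp(I*pi/8)*cos(7*pi/16)/2 + sqrt(3)*I*sqrt(1/2 - sqrt(2)/4)*exp(I*pi/8)*sin(7*pi/16)/2 on |100>, 0 on |101>, I*sqrt(sqrt(2)/4 + 1/2)*exp(I*pi/8)*cos(7*pi/16)/2 + sqrt(3)*sqrt(sqrt(2)/4 + 1/2)*exp(I*pi/8)*sin(7*pi/16)/2 on |110>, 0 on |111>. Key observation: the block from step 7 through step 14 cancels to the identity and can be dropped.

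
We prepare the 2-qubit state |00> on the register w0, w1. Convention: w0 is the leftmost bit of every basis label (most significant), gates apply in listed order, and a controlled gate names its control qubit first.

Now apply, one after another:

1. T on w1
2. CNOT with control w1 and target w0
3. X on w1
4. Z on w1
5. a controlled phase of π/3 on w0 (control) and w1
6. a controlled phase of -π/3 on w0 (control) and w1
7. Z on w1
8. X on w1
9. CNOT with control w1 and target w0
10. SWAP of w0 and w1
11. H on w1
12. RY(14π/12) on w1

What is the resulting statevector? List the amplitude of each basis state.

After the circuit, the state carries amplitude -sqrt(3)/2 on |00>, 1/2 on |01>, 0 on |10>, 0 on |11>. Key observation: steps 2-9 multiply out to the identity, so the circuit reduces to the remaining gates.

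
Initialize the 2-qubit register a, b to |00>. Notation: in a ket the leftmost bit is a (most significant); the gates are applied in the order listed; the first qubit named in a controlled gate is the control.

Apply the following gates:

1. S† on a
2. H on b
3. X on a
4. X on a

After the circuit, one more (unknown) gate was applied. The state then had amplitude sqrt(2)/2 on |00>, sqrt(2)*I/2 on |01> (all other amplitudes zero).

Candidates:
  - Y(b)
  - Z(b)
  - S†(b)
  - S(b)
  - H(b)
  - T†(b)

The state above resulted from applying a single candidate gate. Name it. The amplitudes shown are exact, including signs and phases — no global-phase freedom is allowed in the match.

It was S(b) that produced the state shown.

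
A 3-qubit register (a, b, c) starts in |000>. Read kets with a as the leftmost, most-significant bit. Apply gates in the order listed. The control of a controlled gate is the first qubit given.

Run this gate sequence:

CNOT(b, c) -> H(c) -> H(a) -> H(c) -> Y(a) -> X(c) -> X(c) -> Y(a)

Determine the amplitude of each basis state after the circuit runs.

The resulting statevector has amplitude sqrt(2)/2 on |000>, sqrt(2)/2 on |100>, and 0 on every other basis state.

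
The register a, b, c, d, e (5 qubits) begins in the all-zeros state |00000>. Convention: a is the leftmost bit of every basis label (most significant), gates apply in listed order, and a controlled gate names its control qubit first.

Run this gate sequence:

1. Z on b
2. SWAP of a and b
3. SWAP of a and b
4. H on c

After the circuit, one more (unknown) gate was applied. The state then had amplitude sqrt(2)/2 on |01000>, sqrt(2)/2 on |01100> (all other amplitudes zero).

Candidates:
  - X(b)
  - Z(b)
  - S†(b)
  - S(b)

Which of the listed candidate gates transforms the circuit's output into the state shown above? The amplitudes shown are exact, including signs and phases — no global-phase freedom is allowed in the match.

The applied gate was X(b).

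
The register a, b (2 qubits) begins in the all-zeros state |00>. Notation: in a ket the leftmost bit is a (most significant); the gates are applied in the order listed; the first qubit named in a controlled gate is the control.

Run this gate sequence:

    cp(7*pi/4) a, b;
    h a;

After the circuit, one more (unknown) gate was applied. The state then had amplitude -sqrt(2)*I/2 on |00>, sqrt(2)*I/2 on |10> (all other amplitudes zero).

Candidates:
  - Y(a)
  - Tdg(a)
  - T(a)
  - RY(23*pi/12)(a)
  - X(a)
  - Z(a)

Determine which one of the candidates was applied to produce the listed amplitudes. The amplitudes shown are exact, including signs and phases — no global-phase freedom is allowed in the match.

The applied gate was Y(a).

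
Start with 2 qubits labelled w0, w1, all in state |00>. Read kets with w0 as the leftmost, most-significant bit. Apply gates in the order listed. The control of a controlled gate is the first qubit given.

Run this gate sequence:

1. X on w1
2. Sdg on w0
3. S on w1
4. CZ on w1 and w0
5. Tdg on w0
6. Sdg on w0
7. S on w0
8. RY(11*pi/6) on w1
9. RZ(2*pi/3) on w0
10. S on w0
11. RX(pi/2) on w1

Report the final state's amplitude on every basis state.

The resulting statevector has amplitude (1 + sqrt(3) - I + sqrt(3)*I)*exp(2*I*pi/3)/4 on |00>, (-1 + sqrt(3) + I + sqrt(3)*I)*exp(2*I*pi/3)/4 on |01>, 0 on |10>, 0 on |11>.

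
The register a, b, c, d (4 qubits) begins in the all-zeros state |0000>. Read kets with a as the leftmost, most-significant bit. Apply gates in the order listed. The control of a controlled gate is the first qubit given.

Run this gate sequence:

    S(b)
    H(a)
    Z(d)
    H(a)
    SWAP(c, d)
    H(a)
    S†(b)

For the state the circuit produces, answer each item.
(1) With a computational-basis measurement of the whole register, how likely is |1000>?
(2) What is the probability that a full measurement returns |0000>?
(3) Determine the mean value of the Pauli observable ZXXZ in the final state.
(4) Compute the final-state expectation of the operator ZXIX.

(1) A full measurement returns |1000> with probability 1/2.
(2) The probability of measuring |0000> is 1/2.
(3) In the final state, ZXXZ has expectation 0.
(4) The observable ZXIX averages to 0.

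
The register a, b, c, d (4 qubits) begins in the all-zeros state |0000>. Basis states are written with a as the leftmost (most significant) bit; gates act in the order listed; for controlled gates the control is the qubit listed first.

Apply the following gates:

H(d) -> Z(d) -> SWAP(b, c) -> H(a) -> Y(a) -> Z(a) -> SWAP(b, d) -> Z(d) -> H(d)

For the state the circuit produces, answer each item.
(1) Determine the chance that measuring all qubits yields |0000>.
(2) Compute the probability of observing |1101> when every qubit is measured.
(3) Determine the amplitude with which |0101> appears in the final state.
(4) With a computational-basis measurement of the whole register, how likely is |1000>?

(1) The probability of measuring |0000> is 1/8.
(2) Outcome |1101> occurs with probability 1/8.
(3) The final state's coefficient on |0101> equals sqrt(2)*I/4.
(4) Outcome |1000> occurs with probability 1/8.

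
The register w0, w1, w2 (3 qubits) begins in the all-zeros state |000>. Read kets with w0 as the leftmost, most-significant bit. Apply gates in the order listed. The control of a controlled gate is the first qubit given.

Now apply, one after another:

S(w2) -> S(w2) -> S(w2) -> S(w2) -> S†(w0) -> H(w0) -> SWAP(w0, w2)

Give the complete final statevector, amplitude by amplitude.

The resulting statevector has amplitude sqrt(2)/2 on |000>, sqrt(2)/2 on |001>, and 0 on every other basis state. Key observation: gates 1-4 undo each other exactly, leaving only the rest of the circuit to track.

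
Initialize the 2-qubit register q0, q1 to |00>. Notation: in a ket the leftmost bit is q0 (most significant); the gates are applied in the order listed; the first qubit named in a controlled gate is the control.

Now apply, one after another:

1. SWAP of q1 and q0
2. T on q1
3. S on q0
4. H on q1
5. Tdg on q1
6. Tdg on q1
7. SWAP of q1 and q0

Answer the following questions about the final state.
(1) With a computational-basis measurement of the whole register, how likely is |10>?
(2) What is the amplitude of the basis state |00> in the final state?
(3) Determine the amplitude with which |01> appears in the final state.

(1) A full measurement returns |10> with probability 1/2.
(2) |00> carries amplitude sqrt(2)/2 in the final state.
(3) |01> carries amplitude 0 in the final state.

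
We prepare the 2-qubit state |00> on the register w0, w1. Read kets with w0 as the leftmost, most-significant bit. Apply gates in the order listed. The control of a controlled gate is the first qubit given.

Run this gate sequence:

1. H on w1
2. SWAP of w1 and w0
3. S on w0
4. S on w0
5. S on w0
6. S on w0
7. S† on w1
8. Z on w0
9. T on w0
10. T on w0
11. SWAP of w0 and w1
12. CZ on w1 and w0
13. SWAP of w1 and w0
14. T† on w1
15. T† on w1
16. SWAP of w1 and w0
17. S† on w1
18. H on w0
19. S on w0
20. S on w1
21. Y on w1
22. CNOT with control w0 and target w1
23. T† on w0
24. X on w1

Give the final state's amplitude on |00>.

The amplitude on |00> is I/2.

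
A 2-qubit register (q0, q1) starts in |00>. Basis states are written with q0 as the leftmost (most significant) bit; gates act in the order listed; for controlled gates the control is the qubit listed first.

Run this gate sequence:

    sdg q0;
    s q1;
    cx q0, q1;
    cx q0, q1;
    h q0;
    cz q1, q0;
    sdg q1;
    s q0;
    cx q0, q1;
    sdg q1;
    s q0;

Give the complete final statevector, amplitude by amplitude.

The resulting statevector has amplitude sqrt(2)/2 on |00>, 0 on |01>, 0 on |10>, sqrt(2)*I/2 on |11>.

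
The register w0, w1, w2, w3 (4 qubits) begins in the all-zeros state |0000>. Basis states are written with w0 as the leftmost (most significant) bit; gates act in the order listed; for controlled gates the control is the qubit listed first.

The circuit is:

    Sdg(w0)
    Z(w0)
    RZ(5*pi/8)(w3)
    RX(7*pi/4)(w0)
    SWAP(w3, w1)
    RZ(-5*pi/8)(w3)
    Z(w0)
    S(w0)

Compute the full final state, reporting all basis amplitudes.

After the circuit, the state carries amplitude -sqrt(sqrt(2) + 2)/2 on |0000>, -sqrt(2 - sqrt(2))/2 on |1000>, and 0 on every other basis state.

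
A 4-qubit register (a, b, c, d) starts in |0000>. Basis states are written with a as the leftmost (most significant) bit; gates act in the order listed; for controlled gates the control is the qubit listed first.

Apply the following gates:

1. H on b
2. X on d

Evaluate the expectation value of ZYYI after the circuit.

The expectation value of ZYYI is 0.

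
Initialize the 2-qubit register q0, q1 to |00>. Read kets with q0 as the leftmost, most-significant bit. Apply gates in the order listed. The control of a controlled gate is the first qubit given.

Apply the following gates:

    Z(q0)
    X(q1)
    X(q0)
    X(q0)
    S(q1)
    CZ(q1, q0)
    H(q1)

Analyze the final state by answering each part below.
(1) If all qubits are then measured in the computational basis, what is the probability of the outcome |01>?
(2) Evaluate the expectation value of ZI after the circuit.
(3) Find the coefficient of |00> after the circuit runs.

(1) Outcome |01> occurs with probability 1/2.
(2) The observable ZI averages to 1.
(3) |00> carries amplitude sqrt(2)*I/2 in the final state.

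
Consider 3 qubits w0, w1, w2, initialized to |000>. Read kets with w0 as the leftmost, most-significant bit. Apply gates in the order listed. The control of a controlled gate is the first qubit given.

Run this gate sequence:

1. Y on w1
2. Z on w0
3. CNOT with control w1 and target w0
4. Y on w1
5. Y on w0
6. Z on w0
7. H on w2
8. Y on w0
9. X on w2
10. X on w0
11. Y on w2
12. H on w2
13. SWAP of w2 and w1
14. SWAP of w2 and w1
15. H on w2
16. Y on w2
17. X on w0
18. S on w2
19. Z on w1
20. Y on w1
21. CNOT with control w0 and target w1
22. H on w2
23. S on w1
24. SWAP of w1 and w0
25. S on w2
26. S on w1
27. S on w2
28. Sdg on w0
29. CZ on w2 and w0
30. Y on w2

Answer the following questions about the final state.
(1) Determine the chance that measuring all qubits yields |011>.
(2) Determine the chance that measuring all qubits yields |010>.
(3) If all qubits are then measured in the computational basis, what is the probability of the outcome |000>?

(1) The probability of measuring |011> is 1/2.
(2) Outcome |010> occurs with probability 1/2.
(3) A full measurement returns |000> with probability 0.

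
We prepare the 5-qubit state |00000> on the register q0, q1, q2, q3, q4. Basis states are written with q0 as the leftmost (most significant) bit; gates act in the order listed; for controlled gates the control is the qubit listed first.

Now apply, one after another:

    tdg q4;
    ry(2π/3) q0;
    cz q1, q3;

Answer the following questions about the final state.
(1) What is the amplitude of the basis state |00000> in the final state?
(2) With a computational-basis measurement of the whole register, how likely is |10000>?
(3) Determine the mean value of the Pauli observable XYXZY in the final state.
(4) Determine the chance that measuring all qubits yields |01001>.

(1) The amplitude on |00000> is 1/2.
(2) A full measurement returns |10000> with probability 3/4.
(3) The observable XYXZY averages to 0.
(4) Outcome |01001> occurs with probability 0.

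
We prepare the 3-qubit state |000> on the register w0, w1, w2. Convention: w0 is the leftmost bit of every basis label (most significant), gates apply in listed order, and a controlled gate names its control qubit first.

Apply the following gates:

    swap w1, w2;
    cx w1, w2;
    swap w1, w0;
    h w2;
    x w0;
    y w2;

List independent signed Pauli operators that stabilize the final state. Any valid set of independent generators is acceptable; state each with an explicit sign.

The final state is stabilized by the group generated by -IIX, -ZII, +IZI; other independent generating sets are equally valid.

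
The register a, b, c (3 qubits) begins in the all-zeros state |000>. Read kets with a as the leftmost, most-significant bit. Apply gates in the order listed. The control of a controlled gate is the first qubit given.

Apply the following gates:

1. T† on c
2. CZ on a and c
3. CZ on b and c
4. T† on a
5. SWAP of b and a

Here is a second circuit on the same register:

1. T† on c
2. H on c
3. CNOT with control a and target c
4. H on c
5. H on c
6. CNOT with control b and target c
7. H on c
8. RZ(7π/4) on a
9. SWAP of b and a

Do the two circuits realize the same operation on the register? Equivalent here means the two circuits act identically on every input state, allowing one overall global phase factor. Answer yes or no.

Yes, they are equivalent — the unitaries differ by at most a global phase.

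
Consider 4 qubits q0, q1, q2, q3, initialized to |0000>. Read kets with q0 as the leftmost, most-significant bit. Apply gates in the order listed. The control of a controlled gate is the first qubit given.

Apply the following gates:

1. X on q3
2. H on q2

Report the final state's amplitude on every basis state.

The final amplitudes are sqrt(2)/2 on |0001>, sqrt(2)/2 on |0011>, and 0 on every other basis state.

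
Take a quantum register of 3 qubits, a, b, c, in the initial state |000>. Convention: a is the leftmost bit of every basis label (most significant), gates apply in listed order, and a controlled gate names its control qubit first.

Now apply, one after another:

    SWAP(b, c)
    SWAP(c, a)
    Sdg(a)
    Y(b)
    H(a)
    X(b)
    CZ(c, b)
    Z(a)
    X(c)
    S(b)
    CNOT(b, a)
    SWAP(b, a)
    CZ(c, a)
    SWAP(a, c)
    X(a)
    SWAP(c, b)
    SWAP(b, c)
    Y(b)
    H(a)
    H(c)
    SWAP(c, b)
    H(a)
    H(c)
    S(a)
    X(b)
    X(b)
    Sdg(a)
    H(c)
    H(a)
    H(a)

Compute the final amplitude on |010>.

|010> carries amplitude -1/2 in the final state. Key observation: the block from step 22 through step 29 cancels to the identity and can be dropped.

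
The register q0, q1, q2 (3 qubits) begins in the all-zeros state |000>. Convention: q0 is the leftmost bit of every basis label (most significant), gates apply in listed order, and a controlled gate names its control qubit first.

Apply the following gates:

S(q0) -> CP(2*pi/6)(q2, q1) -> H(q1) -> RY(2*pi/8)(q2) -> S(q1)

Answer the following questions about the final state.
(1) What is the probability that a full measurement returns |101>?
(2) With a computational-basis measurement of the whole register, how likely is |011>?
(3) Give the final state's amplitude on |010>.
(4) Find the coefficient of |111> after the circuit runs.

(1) The probability of measuring |101> is 0.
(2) The probability of measuring |011> is 1/4 - sqrt(2)/8.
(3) |010> carries amplitude I*sqrt(2*sqrt(2) + 4)/4 in the final state.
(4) The amplitude on |111> is 0.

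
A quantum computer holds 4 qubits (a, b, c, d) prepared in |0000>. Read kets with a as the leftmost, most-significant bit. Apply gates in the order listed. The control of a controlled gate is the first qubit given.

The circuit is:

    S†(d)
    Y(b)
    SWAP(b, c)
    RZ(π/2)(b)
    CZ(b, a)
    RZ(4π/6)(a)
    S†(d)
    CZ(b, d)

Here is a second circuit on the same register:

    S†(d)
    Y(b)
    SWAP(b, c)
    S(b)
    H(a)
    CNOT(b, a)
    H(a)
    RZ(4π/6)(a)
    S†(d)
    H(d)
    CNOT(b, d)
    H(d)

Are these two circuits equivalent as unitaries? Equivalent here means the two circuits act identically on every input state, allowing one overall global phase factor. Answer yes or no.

Yes, they are equivalent — the unitaries differ by at most a global phase.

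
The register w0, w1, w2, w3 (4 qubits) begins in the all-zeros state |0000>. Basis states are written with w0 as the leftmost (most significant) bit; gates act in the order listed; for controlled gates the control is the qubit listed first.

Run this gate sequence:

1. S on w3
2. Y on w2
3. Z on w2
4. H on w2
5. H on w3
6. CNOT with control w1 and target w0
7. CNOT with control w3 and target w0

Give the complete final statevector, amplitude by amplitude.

The final amplitudes are -I/2 on |0000>, I/2 on |0010>, -I/2 on |1001>, I/2 on |1011>, and 0 on every other basis state.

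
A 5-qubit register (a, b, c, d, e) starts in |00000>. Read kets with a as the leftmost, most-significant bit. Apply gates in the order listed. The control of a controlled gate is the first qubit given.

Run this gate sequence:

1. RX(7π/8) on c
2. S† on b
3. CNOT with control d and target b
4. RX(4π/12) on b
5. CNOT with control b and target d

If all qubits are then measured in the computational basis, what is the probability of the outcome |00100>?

The probability of measuring |00100> is 3*sqrt(sqrt(2) + 2)/16 + 3/8.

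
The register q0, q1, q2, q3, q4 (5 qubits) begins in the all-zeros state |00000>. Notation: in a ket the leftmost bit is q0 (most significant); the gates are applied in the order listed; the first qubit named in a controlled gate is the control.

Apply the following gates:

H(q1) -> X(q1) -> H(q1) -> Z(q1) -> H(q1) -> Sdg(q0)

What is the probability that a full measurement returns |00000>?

The probability of measuring |00000> is 1/2.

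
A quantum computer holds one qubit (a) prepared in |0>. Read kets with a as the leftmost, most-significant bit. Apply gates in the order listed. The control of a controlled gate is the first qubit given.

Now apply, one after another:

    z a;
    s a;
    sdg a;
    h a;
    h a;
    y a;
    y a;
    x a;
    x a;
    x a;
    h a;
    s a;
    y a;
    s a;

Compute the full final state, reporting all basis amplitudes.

The final amplitudes are -sqrt(2)/2 on |0>, -sqrt(2)/2 on |1>.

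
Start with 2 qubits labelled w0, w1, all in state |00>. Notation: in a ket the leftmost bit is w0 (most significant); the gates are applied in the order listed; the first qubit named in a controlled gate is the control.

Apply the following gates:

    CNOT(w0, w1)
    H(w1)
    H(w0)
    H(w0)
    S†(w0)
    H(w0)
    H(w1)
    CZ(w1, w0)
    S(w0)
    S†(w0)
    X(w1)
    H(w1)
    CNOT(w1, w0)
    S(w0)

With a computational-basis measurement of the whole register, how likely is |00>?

The probability of measuring |00> is 1/4.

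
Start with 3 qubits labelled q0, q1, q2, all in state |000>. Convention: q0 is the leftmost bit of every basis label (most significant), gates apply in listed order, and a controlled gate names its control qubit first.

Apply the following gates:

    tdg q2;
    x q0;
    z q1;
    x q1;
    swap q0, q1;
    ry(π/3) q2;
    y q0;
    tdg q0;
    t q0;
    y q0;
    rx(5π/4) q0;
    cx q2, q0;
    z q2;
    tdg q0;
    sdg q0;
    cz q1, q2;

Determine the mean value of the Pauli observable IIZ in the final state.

The observable IIZ averages to 1/2.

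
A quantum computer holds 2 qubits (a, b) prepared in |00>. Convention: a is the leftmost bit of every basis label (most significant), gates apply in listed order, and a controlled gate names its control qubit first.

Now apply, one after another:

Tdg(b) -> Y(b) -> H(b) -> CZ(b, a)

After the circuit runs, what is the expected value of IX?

The observable IX averages to -1.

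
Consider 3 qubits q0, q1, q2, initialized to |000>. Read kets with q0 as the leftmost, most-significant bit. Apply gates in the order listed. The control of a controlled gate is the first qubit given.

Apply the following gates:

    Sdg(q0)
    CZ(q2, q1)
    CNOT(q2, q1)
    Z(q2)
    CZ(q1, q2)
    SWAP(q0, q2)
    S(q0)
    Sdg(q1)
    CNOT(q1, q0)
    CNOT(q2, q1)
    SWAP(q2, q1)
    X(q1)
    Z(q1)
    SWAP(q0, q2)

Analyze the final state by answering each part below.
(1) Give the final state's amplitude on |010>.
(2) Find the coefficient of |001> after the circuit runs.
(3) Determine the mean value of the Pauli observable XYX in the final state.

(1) |010> carries amplitude -1 in the final state.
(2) The final state's coefficient on |001> equals 0.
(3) The observable XYX averages to 0.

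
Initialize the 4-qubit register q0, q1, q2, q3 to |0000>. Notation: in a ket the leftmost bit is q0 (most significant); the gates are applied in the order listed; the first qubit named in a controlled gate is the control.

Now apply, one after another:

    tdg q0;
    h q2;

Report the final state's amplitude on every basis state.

The resulting statevector has amplitude sqrt(2)/2 on |0000>, sqrt(2)/2 on |0010>, and 0 on every other basis state.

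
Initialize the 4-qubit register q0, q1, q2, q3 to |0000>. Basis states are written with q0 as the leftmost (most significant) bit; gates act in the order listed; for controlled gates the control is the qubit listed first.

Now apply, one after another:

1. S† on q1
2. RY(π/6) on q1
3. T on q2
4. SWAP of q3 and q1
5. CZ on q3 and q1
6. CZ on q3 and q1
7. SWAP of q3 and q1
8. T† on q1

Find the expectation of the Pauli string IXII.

The observable IXII averages to sqrt(2)/4. Key observation: gates 4-7 undo each other exactly, leaving only the rest of the circuit to track.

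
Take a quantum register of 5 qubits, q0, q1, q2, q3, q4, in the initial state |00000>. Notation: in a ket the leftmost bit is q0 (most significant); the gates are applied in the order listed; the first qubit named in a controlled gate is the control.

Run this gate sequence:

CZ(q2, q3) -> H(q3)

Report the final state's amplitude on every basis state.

After the circuit, the state carries amplitude sqrt(2)/2 on |00000>, sqrt(2)/2 on |00010>, and 0 on every other basis state.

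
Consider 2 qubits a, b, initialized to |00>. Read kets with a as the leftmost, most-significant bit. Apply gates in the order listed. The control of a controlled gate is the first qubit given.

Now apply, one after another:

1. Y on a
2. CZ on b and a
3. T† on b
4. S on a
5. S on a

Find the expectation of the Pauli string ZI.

The expectation value of ZI is -1.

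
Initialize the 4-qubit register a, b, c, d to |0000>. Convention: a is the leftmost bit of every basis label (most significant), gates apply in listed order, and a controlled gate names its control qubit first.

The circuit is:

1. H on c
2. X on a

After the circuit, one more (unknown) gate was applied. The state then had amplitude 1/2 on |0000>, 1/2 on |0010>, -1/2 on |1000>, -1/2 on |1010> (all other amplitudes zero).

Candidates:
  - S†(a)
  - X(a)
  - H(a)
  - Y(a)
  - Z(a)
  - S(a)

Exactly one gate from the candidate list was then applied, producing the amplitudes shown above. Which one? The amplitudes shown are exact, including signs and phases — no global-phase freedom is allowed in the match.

It was H(a) that produced the state shown.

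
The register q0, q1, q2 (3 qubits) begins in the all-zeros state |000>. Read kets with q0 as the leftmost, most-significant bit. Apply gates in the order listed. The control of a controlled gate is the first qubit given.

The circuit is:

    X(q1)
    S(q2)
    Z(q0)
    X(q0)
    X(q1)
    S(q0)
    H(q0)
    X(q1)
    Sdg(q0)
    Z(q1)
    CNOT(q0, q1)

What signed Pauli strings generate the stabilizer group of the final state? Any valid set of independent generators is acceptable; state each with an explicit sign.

The final state is stabilized by the group generated by -XYI, -ZZI, +IIZ; other independent generating sets are equally valid.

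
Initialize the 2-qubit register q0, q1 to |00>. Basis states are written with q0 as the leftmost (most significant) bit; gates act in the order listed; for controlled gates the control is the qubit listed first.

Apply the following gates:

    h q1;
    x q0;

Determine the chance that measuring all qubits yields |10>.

Outcome |10> occurs with probability 1/2.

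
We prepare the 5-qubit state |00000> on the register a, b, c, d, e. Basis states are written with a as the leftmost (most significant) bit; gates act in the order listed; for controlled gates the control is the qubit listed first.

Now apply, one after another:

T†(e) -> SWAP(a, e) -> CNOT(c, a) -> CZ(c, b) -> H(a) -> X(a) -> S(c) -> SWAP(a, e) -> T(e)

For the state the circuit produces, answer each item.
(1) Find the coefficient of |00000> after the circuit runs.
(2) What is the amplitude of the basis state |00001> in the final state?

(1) The amplitude on |00000> is sqrt(2)/2.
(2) The amplitude on |00001> is sqrt(2)*exp(I*pi/4)/2.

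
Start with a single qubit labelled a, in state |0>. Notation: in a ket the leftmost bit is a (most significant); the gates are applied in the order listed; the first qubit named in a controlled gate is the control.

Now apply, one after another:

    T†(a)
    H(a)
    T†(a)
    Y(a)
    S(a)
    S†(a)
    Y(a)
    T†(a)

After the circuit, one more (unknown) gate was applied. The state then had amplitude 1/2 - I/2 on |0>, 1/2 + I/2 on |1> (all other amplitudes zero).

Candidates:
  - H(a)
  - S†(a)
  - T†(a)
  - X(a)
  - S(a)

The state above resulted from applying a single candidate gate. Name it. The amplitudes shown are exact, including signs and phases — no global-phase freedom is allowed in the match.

The applied gate was H(a). Key observation: the block from step 4 through step 7 cancels to the identity and can be dropped.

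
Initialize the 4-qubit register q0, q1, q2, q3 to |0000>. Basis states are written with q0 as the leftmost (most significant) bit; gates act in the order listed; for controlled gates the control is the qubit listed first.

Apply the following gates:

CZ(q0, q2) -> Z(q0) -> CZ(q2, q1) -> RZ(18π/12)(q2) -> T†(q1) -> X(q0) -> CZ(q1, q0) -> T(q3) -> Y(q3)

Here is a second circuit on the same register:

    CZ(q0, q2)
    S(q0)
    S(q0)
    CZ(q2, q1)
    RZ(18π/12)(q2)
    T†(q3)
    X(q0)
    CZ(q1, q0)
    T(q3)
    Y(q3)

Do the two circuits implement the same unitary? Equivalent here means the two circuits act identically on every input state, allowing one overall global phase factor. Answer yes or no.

No: there is an input state on which the two circuits produce genuinely different outputs (not merely differing by a phase).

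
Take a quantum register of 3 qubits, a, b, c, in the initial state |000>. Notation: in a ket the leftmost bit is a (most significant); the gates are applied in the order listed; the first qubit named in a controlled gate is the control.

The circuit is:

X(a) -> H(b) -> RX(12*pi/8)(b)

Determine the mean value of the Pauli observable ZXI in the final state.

The expectation value of ZXI is -1.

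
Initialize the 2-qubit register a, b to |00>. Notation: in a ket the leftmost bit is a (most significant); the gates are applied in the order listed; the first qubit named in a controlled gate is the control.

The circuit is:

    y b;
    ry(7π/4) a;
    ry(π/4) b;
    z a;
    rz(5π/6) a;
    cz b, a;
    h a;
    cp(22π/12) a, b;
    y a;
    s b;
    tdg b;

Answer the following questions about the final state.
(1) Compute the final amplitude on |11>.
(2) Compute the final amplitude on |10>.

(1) |11> carries amplitude (-sqrt(2)*I - I - exp(I*pi/3))*exp(I*pi/3)/4 in the final state.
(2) The final state's coefficient on |10> equals (-sqrt(2) + 1 + exp(I*pi/6))*exp(5*I*pi/12)/4.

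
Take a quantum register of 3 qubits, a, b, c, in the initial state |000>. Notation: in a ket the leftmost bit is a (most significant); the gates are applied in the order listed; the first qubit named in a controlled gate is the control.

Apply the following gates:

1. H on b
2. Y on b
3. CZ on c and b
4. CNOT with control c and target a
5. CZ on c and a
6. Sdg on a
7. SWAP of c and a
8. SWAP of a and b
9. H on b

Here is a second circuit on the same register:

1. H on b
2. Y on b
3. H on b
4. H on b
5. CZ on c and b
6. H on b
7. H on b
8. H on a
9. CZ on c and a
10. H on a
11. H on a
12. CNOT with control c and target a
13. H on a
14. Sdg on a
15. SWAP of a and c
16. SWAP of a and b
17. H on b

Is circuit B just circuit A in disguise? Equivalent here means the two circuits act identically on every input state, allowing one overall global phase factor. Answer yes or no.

Yes, they are equivalent — the unitaries differ by at most a global phase.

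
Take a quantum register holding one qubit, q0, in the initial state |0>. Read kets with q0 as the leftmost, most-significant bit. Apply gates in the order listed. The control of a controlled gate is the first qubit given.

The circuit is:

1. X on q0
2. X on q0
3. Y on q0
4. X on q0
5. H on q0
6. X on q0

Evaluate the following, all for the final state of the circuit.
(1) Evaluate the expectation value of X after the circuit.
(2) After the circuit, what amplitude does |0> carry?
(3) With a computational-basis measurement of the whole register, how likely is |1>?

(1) The expectation value of X is 1.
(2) The final state's coefficient on |0> equals sqrt(2)*I/2.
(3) Outcome |1> occurs with probability 1/2.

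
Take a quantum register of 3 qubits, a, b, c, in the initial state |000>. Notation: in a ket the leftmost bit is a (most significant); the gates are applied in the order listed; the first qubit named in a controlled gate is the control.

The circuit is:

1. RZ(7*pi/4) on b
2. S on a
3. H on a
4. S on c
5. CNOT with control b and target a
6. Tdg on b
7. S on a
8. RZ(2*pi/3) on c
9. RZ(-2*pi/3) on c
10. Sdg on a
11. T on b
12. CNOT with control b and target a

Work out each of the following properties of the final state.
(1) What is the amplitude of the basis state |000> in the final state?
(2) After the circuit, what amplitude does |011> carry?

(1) The final state's coefficient on |000> equals -sqrt(2)*exp(I*pi/8)/2. Key observation: steps 5-12 multiply out to the identity, so the circuit reduces to the remaining gates.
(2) The final state's coefficient on |011> equals 0.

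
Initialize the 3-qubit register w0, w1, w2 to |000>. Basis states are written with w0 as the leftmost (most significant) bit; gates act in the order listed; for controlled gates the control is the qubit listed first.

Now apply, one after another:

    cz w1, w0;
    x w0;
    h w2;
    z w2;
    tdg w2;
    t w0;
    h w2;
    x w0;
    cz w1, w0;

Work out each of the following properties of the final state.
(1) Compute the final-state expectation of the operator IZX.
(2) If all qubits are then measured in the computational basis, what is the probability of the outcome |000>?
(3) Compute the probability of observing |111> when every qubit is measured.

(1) The observable IZX averages to 0.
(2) The probability of measuring |000> is 1/2 - sqrt(2)/4.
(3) Outcome |111> occurs with probability 0.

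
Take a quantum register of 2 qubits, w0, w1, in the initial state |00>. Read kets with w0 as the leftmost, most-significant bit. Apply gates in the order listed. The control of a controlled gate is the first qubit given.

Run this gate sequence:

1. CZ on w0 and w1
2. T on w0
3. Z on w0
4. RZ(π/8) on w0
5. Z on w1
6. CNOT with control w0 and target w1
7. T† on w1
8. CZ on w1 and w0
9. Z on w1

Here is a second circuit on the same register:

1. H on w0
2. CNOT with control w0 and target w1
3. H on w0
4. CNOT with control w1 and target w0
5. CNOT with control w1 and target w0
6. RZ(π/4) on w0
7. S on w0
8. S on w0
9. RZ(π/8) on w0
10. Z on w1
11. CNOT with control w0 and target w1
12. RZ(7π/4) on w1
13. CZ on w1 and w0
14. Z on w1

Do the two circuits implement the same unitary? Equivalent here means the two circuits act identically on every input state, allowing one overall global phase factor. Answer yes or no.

No — the two circuits implement different unitaries, even allowing a global phase.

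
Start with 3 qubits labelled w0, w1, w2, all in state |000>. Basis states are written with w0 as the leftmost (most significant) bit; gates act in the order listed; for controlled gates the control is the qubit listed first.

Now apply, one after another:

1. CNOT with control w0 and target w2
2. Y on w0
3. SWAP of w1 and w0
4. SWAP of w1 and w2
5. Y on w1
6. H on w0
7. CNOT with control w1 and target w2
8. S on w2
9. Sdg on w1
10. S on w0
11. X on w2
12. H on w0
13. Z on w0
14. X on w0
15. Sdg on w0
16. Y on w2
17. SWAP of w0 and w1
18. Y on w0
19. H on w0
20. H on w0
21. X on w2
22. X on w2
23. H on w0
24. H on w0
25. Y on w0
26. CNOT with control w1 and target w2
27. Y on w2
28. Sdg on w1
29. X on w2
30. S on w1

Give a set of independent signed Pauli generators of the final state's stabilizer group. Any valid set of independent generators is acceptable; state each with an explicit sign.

The stabilizer group can be generated by +IXX, -ZII, +IZZ, among other valid generating sets.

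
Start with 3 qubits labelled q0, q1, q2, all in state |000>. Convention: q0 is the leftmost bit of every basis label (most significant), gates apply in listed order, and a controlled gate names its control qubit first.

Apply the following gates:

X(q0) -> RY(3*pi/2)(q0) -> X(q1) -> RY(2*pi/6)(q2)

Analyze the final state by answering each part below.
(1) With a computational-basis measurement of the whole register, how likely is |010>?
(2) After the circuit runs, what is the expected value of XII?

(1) Outcome |010> occurs with probability 3/8.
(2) In the final state, XII has expectation 1.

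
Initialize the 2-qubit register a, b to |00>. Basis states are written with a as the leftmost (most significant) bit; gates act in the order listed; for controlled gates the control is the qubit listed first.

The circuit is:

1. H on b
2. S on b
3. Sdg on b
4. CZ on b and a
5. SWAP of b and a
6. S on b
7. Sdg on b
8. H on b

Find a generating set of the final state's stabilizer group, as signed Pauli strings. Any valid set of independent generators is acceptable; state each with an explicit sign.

One valid set of independent stabilizer generators is +XI, +IX (any independent generating set of the same group is equally correct).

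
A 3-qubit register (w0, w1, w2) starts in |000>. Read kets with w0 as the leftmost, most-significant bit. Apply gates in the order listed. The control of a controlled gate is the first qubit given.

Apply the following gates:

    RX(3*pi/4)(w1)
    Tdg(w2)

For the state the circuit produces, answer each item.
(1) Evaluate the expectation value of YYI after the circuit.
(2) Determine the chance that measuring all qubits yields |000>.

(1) In the final state, YYI has expectation 0.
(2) A full measurement returns |000> with probability 1/2 - sqrt(2)/4.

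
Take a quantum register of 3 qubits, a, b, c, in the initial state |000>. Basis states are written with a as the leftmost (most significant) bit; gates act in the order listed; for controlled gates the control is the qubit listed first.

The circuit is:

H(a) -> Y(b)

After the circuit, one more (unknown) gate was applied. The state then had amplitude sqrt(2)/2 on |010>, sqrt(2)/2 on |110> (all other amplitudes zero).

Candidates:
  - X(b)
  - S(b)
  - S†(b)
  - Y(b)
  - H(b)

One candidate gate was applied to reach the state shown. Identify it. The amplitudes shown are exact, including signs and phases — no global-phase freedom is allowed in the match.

It was S†(b) that produced the state shown.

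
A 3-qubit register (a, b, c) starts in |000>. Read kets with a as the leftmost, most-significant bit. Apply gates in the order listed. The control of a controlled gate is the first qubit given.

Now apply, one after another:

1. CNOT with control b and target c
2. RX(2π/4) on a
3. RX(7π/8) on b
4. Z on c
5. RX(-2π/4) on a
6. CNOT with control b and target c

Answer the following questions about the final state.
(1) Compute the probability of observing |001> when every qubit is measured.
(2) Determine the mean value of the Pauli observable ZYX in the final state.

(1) A full measurement returns |001> with probability 0.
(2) In the final state, ZYX has expectation -sqrt(2 - sqrt(2))/2.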